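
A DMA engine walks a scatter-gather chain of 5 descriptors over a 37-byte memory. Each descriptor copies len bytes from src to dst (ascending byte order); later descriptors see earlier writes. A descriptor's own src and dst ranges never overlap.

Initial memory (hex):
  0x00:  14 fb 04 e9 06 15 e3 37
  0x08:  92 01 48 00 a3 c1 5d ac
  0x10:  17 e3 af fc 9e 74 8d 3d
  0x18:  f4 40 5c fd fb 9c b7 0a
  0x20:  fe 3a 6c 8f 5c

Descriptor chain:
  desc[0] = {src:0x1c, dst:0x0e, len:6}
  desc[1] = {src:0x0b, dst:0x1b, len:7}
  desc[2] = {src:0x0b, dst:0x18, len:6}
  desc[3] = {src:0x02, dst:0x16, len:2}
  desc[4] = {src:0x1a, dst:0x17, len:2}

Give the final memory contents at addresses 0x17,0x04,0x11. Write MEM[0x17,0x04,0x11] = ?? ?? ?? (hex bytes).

MEM[0x17,0x04,0x11] = c1 06 0a

#0 dst[0x0e+6] := {0xfb,0x9c,0xb7,0x0a,0xfe,0x3a}
#1 dst[0x1b+7] := {0x00,0xa3,0xc1,0xfb,0x9c,0xb7,0x0a}
#2 dst[0x18+6] := {0x00,0xa3,0xc1,0xfb,0x9c,0xb7}
#3 dst[0x16+2] := {0x04,0xe9}
#4 dst[0x17+2] := {0xc1,0xfb}
query mem[0x17]=0xc1, mem[0x04]=0x06, mem[0x11]=0x0a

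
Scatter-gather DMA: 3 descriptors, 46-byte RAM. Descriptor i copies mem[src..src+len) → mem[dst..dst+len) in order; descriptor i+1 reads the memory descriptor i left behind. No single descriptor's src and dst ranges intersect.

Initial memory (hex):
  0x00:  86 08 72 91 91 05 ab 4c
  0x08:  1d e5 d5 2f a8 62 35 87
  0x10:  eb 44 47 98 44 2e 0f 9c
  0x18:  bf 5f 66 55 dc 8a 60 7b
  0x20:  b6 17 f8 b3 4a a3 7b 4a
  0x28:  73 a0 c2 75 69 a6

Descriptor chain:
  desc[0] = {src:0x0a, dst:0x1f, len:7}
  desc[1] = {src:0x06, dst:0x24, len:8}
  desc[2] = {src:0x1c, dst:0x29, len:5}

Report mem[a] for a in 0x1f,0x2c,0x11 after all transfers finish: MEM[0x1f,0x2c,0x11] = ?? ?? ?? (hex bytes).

MEM[0x1f,0x2c,0x11] = d5 d5 44

  after D0: wrote 7B at 0x1f = d52fa8623587eb
  after D1: wrote 8B at 0x24 = ab4c1de5d52fa862
  after D2: wrote 5B at 0x29 = dc8a60d52f
query mem[0x1f]=0xd5, mem[0x2c]=0xd5, mem[0x11]=0x44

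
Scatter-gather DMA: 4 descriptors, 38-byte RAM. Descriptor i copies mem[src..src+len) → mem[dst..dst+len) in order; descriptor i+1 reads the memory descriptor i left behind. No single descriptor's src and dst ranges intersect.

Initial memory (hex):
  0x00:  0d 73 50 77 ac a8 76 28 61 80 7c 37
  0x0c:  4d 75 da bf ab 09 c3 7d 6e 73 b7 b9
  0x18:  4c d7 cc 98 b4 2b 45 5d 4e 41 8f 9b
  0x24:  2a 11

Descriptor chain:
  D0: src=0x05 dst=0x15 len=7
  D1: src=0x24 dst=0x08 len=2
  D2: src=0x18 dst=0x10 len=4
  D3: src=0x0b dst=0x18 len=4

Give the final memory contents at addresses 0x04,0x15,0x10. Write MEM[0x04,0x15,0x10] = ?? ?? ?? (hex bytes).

  after D0: wrote 7B at 0x15 = a8762861807c37
  after D1: wrote 2B at 0x08 = 2a11
  after D2: wrote 4B at 0x10 = 61807c37
  after D3: wrote 4B at 0x18 = 374d75da
query mem[0x04]=0xac, mem[0x15]=0xa8, mem[0x10]=0x61

MEM[0x04,0x15,0x10] = ac a8 61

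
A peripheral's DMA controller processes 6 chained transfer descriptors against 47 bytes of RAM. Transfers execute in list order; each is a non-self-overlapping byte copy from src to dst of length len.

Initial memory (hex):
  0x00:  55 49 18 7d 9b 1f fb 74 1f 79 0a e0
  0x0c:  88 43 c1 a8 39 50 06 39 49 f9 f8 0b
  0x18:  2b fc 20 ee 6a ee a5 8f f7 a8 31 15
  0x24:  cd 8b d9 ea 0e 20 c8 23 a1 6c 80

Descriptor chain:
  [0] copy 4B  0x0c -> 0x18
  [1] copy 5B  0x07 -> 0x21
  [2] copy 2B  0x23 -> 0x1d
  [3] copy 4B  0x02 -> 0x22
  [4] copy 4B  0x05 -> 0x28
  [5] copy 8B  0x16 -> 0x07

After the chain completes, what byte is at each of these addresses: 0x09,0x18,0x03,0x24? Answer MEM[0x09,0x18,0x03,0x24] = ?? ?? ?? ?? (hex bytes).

MEM[0x09,0x18,0x03,0x24] = 88 88 7d 9b

D0: mem[0x18..0x1b] <- [88 43 c1 a8]
D1: mem[0x21..0x25] <- [74 1f 79 0a e0]
D2: mem[0x1d..0x1e] <- [79 0a]
D3: mem[0x22..0x25] <- [18 7d 9b 1f]
D4: mem[0x28..0x2b] <- [1f fb 74 1f]
D5: mem[0x07..0x0e] <- [f8 0b 88 43 c1 a8 6a 79]
query mem[0x09]=0x88, mem[0x18]=0x88, mem[0x03]=0x7d, mem[0x24]=0x9b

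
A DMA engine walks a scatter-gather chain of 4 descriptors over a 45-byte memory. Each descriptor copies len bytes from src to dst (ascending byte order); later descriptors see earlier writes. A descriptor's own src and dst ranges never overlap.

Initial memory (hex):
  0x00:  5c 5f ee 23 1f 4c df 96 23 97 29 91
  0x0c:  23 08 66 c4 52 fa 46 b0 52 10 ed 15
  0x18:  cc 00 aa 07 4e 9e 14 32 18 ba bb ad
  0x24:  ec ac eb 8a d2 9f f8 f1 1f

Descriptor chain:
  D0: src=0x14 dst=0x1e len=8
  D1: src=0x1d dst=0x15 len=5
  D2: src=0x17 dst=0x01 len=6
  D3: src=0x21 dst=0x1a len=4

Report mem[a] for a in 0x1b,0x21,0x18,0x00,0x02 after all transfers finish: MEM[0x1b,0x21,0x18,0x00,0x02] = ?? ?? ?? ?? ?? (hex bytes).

MEM[0x1b,0x21,0x18,0x00,0x02] = cc 15 ed 5c ed

[0] 0x14->0x1e len=8 : 52 10 ed 15 cc 00 aa 07
[1] 0x1d->0x15 len=5 : 9e 52 10 ed 15
[2] 0x17->0x01 len=6 : 10 ed 15 aa 07 4e
[3] 0x21->0x1a len=4 : 15 cc 00 aa
query mem[0x1b]=0xcc, mem[0x21]=0x15, mem[0x18]=0xed, mem[0x00]=0x5c, mem[0x02]=0xed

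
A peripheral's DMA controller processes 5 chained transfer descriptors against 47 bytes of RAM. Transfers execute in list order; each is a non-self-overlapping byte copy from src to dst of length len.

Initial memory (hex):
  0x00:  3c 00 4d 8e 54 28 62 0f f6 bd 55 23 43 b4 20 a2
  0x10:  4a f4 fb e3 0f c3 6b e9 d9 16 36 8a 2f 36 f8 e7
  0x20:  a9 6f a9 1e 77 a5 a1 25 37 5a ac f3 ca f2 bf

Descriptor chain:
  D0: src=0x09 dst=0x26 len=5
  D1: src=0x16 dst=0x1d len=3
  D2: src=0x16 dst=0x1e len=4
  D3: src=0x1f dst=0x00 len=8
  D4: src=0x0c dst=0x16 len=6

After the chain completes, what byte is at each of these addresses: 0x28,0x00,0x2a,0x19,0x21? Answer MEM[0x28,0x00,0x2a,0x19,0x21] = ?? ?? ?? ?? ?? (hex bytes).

MEM[0x28,0x00,0x2a,0x19,0x21] = 23 e9 b4 a2 16

D0: mem[0x26..0x2a] <- [bd 55 23 43 b4]
D1: mem[0x1d..0x1f] <- [6b e9 d9]
D2: mem[0x1e..0x21] <- [6b e9 d9 16]
D3: mem[0x00..0x07] <- [e9 d9 16 a9 1e 77 a5 bd]
D4: mem[0x16..0x1b] <- [43 b4 20 a2 4a f4]
query mem[0x28]=0x23, mem[0x00]=0xe9, mem[0x2a]=0xb4, mem[0x19]=0xa2, mem[0x21]=0x16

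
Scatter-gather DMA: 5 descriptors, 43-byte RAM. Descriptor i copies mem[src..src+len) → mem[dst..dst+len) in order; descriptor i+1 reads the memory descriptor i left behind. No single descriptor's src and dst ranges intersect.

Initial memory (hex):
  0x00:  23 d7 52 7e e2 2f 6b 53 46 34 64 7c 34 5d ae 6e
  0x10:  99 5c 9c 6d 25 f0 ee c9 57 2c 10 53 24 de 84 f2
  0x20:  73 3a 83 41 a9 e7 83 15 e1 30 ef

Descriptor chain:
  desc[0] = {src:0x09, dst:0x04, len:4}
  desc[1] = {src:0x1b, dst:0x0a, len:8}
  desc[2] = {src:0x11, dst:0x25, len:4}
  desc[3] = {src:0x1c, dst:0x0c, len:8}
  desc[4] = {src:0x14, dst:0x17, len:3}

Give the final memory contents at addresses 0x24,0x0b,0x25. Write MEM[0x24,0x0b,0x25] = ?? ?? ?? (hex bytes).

D0: mem[0x04..0x07] <- [34 64 7c 34]
D1: mem[0x0a..0x11] <- [53 24 de 84 f2 73 3a 83]
D2: mem[0x25..0x28] <- [83 9c 6d 25]
D3: mem[0x0c..0x13] <- [24 de 84 f2 73 3a 83 41]
D4: mem[0x17..0x19] <- [25 f0 ee]
query mem[0x24]=0xa9, mem[0x0b]=0x24, mem[0x25]=0x83

MEM[0x24,0x0b,0x25] = a9 24 83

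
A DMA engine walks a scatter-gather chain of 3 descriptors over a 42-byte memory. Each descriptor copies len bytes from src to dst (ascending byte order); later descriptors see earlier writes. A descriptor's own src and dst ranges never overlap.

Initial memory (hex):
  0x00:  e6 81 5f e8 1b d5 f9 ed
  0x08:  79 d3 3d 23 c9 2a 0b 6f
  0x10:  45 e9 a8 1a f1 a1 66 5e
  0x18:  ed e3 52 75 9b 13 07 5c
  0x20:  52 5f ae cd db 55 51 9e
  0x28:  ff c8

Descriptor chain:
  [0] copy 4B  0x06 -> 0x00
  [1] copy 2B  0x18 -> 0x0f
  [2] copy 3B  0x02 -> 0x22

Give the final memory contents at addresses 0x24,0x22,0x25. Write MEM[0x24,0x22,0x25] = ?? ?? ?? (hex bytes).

#0 dst[0x00+4] := {0xf9,0xed,0x79,0xd3}
#1 dst[0x0f+2] := {0xed,0xe3}
#2 dst[0x22+3] := {0x79,0xd3,0x1b}
query mem[0x24]=0x1b, mem[0x22]=0x79, mem[0x25]=0x55

MEM[0x24,0x22,0x25] = 1b 79 55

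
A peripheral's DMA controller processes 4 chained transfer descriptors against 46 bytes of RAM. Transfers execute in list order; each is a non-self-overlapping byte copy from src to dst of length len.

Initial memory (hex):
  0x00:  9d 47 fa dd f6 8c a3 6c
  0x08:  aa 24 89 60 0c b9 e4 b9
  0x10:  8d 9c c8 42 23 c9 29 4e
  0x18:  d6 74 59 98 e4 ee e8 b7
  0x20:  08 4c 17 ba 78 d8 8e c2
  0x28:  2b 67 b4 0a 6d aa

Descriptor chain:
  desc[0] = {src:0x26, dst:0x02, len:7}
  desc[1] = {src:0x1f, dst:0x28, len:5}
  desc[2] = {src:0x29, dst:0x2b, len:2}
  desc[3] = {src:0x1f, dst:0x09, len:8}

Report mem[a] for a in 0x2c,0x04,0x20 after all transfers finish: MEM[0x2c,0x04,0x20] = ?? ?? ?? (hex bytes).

MEM[0x2c,0x04,0x20] = 4c 2b 08

#0 dst[0x02+7] := {0x8e,0xc2,0x2b,0x67,0xb4,0x0a,0x6d}
#1 dst[0x28+5] := {0xb7,0x08,0x4c,0x17,0xba}
#2 dst[0x2b+2] := {0x08,0x4c}
#3 dst[0x09+8] := {0xb7,0x08,0x4c,0x17,0xba,0x78,0xd8,0x8e}
query mem[0x2c]=0x4c, mem[0x04]=0x2b, mem[0x20]=0x08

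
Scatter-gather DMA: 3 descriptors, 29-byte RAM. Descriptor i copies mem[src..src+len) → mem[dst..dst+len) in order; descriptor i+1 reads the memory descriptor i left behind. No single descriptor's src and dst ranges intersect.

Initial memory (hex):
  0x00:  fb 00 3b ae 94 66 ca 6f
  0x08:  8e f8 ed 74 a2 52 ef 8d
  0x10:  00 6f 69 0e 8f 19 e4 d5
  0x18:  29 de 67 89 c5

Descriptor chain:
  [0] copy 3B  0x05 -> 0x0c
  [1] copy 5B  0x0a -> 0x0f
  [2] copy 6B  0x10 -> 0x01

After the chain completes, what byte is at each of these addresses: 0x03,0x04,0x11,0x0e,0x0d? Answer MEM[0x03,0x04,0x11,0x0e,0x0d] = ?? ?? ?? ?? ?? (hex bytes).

MEM[0x03,0x04,0x11,0x0e,0x0d] = ca 6f 66 6f ca

#0 dst[0x0c+3] := {0x66,0xca,0x6f}
#1 dst[0x0f+5] := {0xed,0x74,0x66,0xca,0x6f}
#2 dst[0x01+6] := {0x74,0x66,0xca,0x6f,0x8f,0x19}
query mem[0x03]=0xca, mem[0x04]=0x6f, mem[0x11]=0x66, mem[0x0e]=0x6f, mem[0x0d]=0xca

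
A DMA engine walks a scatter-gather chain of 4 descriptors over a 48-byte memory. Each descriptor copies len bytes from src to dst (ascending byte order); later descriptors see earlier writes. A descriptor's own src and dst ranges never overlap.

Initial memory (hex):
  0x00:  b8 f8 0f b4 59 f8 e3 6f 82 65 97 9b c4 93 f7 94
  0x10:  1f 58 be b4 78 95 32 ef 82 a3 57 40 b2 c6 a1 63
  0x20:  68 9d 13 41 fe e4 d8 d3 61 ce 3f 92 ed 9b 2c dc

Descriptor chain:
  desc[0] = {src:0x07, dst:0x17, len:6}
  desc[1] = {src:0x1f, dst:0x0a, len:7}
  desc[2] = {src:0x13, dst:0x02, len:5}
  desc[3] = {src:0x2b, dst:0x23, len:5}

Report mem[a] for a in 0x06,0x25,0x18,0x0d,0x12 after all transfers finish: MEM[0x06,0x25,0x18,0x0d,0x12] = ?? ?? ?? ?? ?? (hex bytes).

#0 dst[0x17+6] := {0x6f,0x82,0x65,0x97,0x9b,0xc4}
#1 dst[0x0a+7] := {0x63,0x68,0x9d,0x13,0x41,0xfe,0xe4}
#2 dst[0x02+5] := {0xb4,0x78,0x95,0x32,0x6f}
#3 dst[0x23+5] := {0x92,0xed,0x9b,0x2c,0xdc}
query mem[0x06]=0x6f, mem[0x25]=0x9b, mem[0x18]=0x82, mem[0x0d]=0x13, mem[0x12]=0xbe

MEM[0x06,0x25,0x18,0x0d,0x12] = 6f 9b 82 13 be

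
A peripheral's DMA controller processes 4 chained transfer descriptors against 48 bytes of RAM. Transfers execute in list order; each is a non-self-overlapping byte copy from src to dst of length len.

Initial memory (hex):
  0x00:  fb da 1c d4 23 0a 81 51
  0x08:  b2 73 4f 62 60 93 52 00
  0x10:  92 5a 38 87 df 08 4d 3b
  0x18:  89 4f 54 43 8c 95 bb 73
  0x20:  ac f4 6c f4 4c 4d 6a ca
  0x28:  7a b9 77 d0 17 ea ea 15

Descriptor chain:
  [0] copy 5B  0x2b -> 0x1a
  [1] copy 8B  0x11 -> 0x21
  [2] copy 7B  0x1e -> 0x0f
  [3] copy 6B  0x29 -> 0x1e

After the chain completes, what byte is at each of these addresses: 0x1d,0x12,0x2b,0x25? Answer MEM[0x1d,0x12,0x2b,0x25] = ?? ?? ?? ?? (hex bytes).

#0 dst[0x1a+5] := {0xd0,0x17,0xea,0xea,0x15}
#1 dst[0x21+8] := {0x5a,0x38,0x87,0xdf,0x08,0x4d,0x3b,0x89}
#2 dst[0x0f+7] := {0x15,0x73,0xac,0x5a,0x38,0x87,0xdf}
#3 dst[0x1e+6] := {0xb9,0x77,0xd0,0x17,0xea,0xea}
query mem[0x1d]=0xea, mem[0x12]=0x5a, mem[0x2b]=0xd0, mem[0x25]=0x08

MEM[0x1d,0x12,0x2b,0x25] = ea 5a d0 08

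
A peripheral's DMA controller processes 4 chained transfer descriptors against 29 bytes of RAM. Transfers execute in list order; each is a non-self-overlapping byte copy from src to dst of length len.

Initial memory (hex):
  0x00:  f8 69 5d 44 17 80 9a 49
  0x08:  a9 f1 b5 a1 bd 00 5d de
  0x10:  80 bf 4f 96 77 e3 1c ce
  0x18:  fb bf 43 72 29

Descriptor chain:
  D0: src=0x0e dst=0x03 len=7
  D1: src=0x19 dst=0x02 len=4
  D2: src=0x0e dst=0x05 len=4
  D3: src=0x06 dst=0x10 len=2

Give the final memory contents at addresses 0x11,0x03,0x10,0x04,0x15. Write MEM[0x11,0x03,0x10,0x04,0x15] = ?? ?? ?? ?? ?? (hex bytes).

[0] 0x0e->0x03 len=7 : 5d de 80 bf 4f 96 77
[1] 0x19->0x02 len=4 : bf 43 72 29
[2] 0x0e->0x05 len=4 : 5d de 80 bf
[3] 0x06->0x10 len=2 : de 80
query mem[0x11]=0x80, mem[0x03]=0x43, mem[0x10]=0xde, mem[0x04]=0x72, mem[0x15]=0xe3

MEM[0x11,0x03,0x10,0x04,0x15] = 80 43 de 72 e3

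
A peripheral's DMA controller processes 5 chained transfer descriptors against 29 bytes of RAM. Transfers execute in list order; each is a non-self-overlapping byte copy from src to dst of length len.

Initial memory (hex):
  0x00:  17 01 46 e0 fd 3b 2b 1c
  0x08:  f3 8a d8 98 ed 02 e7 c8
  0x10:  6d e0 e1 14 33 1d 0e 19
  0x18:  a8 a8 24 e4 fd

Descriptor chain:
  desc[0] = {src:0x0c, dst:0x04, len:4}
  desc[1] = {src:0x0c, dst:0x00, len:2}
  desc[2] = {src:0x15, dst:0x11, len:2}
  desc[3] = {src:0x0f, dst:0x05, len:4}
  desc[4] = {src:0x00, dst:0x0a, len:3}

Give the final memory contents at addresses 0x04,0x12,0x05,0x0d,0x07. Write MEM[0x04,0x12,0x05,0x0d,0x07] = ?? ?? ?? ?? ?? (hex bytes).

  after D0: wrote 4B at 0x04 = ed02e7c8
  after D1: wrote 2B at 0x00 = ed02
  after D2: wrote 2B at 0x11 = 1d0e
  after D3: wrote 4B at 0x05 = c86d1d0e
  after D4: wrote 3B at 0x0a = ed0246
query mem[0x04]=0xed, mem[0x12]=0x0e, mem[0x05]=0xc8, mem[0x0d]=0x02, mem[0x07]=0x1d

MEM[0x04,0x12,0x05,0x0d,0x07] = ed 0e c8 02 1d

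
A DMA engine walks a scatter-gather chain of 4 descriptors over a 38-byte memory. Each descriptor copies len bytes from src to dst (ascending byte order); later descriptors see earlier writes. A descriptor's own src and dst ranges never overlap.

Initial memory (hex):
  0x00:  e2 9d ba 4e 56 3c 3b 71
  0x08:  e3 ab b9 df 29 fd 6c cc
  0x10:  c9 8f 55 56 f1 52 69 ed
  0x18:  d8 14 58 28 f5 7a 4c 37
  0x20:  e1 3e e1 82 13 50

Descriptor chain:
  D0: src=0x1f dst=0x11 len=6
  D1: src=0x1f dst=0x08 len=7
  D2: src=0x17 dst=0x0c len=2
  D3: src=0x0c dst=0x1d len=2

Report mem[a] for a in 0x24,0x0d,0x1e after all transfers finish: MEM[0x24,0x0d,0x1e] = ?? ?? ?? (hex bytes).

MEM[0x24,0x0d,0x1e] = 13 d8 d8

[0] 0x1f->0x11 len=6 : 37 e1 3e e1 82 13
[1] 0x1f->0x08 len=7 : 37 e1 3e e1 82 13 50
[2] 0x17->0x0c len=2 : ed d8
[3] 0x0c->0x1d len=2 : ed d8
query mem[0x24]=0x13, mem[0x0d]=0xd8, mem[0x1e]=0xd8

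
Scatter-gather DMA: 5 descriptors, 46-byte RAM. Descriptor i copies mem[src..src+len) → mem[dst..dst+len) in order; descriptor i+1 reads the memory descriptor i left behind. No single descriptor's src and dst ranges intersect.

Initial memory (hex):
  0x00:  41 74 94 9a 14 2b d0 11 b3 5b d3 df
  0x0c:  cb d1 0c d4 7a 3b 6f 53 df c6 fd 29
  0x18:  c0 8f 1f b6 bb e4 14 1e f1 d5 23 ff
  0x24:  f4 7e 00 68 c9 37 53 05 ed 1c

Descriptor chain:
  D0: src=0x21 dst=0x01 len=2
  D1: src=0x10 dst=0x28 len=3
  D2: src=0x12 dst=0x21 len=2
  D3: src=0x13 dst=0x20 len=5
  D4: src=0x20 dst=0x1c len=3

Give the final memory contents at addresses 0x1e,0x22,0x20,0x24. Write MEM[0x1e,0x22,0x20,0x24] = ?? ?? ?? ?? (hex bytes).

MEM[0x1e,0x22,0x20,0x24] = c6 c6 53 29

D0: mem[0x01..0x02] <- [d5 23]
D1: mem[0x28..0x2a] <- [7a 3b 6f]
D2: mem[0x21..0x22] <- [6f 53]
D3: mem[0x20..0x24] <- [53 df c6 fd 29]
D4: mem[0x1c..0x1e] <- [53 df c6]
query mem[0x1e]=0xc6, mem[0x22]=0xc6, mem[0x20]=0x53, mem[0x24]=0x29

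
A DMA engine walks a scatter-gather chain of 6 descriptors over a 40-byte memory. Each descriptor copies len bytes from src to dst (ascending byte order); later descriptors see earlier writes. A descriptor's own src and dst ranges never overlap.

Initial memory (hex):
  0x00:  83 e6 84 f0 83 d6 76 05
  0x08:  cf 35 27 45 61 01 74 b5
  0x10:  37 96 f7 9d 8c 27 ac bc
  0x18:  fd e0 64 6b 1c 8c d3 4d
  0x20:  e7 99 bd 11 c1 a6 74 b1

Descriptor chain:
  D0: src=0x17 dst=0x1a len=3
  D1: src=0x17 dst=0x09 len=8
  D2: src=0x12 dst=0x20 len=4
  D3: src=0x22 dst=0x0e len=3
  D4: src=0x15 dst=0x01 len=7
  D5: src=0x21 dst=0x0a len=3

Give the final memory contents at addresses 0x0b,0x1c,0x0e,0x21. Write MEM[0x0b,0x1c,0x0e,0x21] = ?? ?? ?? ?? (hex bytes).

MEM[0x0b,0x1c,0x0e,0x21] = 8c e0 8c 9d

  after D0: wrote 3B at 0x1a = bcfde0
  after D1: wrote 8B at 0x09 = bcfde0bcfde08cd3
  after D2: wrote 4B at 0x20 = f79d8c27
  after D3: wrote 3B at 0x0e = 8c27c1
  after D4: wrote 7B at 0x01 = 27acbcfde0bcfd
  after D5: wrote 3B at 0x0a = 9d8c27
query mem[0x0b]=0x8c, mem[0x1c]=0xe0, mem[0x0e]=0x8c, mem[0x21]=0x9d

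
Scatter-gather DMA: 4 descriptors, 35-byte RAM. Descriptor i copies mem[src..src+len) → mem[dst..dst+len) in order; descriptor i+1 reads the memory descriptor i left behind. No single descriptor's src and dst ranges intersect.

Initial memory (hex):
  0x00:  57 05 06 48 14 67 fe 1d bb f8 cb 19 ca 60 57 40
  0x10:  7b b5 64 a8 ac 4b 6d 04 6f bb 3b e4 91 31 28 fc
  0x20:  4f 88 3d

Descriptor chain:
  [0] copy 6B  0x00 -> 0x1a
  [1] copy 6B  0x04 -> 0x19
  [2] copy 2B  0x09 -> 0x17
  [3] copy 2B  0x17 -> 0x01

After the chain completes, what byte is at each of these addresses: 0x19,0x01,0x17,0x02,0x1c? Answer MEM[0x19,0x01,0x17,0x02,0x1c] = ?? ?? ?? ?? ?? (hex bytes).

[0] 0x00->0x1a len=6 : 57 05 06 48 14 67
[1] 0x04->0x19 len=6 : 14 67 fe 1d bb f8
[2] 0x09->0x17 len=2 : f8 cb
[3] 0x17->0x01 len=2 : f8 cb
query mem[0x19]=0x14, mem[0x01]=0xf8, mem[0x17]=0xf8, mem[0x02]=0xcb, mem[0x1c]=0x1d

MEM[0x19,0x01,0x17,0x02,0x1c] = 14 f8 f8 cb 1d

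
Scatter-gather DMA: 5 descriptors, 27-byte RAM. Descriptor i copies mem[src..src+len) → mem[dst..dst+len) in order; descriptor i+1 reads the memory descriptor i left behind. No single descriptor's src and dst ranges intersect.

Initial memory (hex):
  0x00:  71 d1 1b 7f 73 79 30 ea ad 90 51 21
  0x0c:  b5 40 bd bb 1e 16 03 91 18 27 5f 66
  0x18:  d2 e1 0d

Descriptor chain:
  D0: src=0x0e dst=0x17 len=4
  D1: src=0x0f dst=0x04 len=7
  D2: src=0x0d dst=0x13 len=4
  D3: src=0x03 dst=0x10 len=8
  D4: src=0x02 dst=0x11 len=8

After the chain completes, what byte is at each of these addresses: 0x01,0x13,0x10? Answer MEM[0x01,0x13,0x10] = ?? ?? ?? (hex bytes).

  after D0: wrote 4B at 0x17 = bdbb1e16
  after D1: wrote 7B at 0x04 = bb1e1603911827
  after D2: wrote 4B at 0x13 = 40bdbb1e
  after D3: wrote 8B at 0x10 = 7fbb1e1603911827
  after D4: wrote 8B at 0x11 = 1b7fbb1e16039118
query mem[0x01]=0xd1, mem[0x13]=0xbb, mem[0x10]=0x7f

MEM[0x01,0x13,0x10] = d1 bb 7f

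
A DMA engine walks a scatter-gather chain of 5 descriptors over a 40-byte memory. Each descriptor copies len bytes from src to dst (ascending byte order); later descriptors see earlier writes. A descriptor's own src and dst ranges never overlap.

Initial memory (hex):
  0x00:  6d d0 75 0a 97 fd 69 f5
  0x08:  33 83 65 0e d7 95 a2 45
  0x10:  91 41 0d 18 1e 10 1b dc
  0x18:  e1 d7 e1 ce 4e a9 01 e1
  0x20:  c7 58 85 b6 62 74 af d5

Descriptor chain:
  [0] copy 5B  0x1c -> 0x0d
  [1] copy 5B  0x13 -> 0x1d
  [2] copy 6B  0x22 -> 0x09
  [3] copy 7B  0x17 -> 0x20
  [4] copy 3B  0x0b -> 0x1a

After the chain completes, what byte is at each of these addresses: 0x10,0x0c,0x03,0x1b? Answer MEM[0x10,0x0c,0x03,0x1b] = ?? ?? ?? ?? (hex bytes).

MEM[0x10,0x0c,0x03,0x1b] = e1 74 0a 74

[0] 0x1c->0x0d len=5 : 4e a9 01 e1 c7
[1] 0x13->0x1d len=5 : 18 1e 10 1b dc
[2] 0x22->0x09 len=6 : 85 b6 62 74 af d5
[3] 0x17->0x20 len=7 : dc e1 d7 e1 ce 4e 18
[4] 0x0b->0x1a len=3 : 62 74 af
query mem[0x10]=0xe1, mem[0x0c]=0x74, mem[0x03]=0x0a, mem[0x1b]=0x74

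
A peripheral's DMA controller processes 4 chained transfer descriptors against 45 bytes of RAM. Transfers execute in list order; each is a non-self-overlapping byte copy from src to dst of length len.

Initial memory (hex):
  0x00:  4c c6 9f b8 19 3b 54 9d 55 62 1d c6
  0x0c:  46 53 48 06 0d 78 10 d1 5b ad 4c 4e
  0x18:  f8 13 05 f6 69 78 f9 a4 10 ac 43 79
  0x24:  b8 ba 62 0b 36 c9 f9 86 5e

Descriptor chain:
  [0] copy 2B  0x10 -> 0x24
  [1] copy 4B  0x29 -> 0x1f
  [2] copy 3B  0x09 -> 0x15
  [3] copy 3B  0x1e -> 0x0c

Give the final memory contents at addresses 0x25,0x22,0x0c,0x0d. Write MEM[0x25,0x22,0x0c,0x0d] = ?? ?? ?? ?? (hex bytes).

MEM[0x25,0x22,0x0c,0x0d] = 78 5e f9 c9

  after D0: wrote 2B at 0x24 = 0d78
  after D1: wrote 4B at 0x1f = c9f9865e
  after D2: wrote 3B at 0x15 = 621dc6
  after D3: wrote 3B at 0x0c = f9c9f9
query mem[0x25]=0x78, mem[0x22]=0x5e, mem[0x0c]=0xf9, mem[0x0d]=0xc9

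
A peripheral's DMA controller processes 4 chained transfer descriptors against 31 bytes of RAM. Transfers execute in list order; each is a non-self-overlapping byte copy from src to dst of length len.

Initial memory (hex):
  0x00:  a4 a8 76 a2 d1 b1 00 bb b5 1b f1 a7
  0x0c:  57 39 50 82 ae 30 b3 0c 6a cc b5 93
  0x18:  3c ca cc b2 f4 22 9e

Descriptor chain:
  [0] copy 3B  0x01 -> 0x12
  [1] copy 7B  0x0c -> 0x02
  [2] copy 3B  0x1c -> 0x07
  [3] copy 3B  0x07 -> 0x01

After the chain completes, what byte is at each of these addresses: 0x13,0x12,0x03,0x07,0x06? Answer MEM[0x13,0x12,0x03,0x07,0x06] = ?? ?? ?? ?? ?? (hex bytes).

MEM[0x13,0x12,0x03,0x07,0x06] = 76 a8 9e f4 ae

[0] 0x01->0x12 len=3 : a8 76 a2
[1] 0x0c->0x02 len=7 : 57 39 50 82 ae 30 a8
[2] 0x1c->0x07 len=3 : f4 22 9e
[3] 0x07->0x01 len=3 : f4 22 9e
query mem[0x13]=0x76, mem[0x12]=0xa8, mem[0x03]=0x9e, mem[0x07]=0xf4, mem[0x06]=0xae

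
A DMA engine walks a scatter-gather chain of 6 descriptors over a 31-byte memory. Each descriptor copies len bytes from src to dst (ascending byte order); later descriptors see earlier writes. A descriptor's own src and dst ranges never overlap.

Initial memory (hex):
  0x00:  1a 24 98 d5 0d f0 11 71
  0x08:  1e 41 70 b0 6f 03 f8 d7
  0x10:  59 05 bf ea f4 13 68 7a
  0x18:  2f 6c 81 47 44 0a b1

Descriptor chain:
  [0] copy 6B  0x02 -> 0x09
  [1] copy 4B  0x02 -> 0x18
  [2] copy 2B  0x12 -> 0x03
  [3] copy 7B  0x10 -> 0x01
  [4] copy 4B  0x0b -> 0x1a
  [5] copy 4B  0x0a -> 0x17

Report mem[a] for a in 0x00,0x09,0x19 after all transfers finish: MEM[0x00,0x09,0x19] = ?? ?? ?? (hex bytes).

#0 dst[0x09+6] := {0x98,0xd5,0x0d,0xf0,0x11,0x71}
#1 dst[0x18+4] := {0x98,0xd5,0x0d,0xf0}
#2 dst[0x03+2] := {0xbf,0xea}
#3 dst[0x01+7] := {0x59,0x05,0xbf,0xea,0xf4,0x13,0x68}
#4 dst[0x1a+4] := {0x0d,0xf0,0x11,0x71}
#5 dst[0x17+4] := {0xd5,0x0d,0xf0,0x11}
query mem[0x00]=0x1a, mem[0x09]=0x98, mem[0x19]=0xf0

MEM[0x00,0x09,0x19] = 1a 98 f0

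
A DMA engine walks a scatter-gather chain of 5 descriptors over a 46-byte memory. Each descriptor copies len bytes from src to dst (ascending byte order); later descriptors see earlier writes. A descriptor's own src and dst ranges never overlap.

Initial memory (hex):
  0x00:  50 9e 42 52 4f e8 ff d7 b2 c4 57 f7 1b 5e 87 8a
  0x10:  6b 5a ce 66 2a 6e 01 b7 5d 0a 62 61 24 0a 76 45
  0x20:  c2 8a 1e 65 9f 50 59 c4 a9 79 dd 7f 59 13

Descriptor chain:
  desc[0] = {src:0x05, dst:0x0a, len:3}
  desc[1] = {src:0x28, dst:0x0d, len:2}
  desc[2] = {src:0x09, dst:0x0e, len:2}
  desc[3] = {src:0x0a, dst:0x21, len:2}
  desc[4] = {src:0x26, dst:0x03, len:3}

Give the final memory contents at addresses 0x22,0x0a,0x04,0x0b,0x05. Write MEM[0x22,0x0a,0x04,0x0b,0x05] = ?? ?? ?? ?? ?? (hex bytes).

#0 dst[0x0a+3] := {0xe8,0xff,0xd7}
#1 dst[0x0d+2] := {0xa9,0x79}
#2 dst[0x0e+2] := {0xc4,0xe8}
#3 dst[0x21+2] := {0xe8,0xff}
#4 dst[0x03+3] := {0x59,0xc4,0xa9}
query mem[0x22]=0xff, mem[0x0a]=0xe8, mem[0x04]=0xc4, mem[0x0b]=0xff, mem[0x05]=0xa9

MEM[0x22,0x0a,0x04,0x0b,0x05] = ff e8 c4 ff a9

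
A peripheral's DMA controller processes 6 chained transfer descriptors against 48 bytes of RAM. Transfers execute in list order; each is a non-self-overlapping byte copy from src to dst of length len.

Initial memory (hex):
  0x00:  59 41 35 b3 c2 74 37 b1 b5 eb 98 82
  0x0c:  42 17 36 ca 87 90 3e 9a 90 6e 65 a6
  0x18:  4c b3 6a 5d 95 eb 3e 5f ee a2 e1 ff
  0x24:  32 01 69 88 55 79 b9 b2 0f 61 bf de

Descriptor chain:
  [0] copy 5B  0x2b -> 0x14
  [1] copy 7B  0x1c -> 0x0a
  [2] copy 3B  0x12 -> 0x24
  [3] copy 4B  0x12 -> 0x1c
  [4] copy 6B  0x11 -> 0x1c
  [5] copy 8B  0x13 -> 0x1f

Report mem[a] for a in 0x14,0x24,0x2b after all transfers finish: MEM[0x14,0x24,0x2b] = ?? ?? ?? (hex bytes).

MEM[0x14,0x24,0x2b] = b2 de b2

#0 dst[0x14+5] := {0xb2,0x0f,0x61,0xbf,0xde}
#1 dst[0x0a+7] := {0x95,0xeb,0x3e,0x5f,0xee,0xa2,0xe1}
#2 dst[0x24+3] := {0x3e,0x9a,0xb2}
#3 dst[0x1c+4] := {0x3e,0x9a,0xb2,0x0f}
#4 dst[0x1c+6] := {0x90,0x3e,0x9a,0xb2,0x0f,0x61}
#5 dst[0x1f+8] := {0x9a,0xb2,0x0f,0x61,0xbf,0xde,0xb3,0x6a}
query mem[0x14]=0xb2, mem[0x24]=0xde, mem[0x2b]=0xb2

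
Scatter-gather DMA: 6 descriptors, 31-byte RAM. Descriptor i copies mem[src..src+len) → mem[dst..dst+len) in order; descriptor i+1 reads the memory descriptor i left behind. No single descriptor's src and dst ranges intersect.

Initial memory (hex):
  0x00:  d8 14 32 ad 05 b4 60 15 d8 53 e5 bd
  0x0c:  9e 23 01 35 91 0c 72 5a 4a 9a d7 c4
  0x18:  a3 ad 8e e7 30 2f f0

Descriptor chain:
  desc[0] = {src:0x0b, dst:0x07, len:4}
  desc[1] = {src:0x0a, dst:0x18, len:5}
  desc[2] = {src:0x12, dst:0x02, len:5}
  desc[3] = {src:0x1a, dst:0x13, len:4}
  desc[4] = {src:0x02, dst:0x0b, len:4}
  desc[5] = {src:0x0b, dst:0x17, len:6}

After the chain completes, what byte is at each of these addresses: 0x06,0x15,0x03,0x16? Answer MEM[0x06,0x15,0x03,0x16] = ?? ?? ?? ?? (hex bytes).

#0 dst[0x07+4] := {0xbd,0x9e,0x23,0x01}
#1 dst[0x18+5] := {0x01,0xbd,0x9e,0x23,0x01}
#2 dst[0x02+5] := {0x72,0x5a,0x4a,0x9a,0xd7}
#3 dst[0x13+4] := {0x9e,0x23,0x01,0x2f}
#4 dst[0x0b+4] := {0x72,0x5a,0x4a,0x9a}
#5 dst[0x17+6] := {0x72,0x5a,0x4a,0x9a,0x35,0x91}
query mem[0x06]=0xd7, mem[0x15]=0x01, mem[0x03]=0x5a, mem[0x16]=0x2f

MEM[0x06,0x15,0x03,0x16] = d7 01 5a 2f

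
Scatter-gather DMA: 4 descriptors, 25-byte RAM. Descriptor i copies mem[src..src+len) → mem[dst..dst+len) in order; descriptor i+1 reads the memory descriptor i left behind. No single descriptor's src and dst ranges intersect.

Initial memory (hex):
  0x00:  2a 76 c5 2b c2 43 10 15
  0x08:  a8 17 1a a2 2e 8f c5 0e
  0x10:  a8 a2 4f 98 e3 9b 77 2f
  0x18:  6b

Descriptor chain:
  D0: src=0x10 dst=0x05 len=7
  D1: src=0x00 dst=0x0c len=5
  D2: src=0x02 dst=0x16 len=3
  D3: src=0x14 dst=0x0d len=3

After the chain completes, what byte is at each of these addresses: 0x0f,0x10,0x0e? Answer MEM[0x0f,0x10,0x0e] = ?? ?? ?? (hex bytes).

MEM[0x0f,0x10,0x0e] = c5 c2 9b

#0 dst[0x05+7] := {0xa8,0xa2,0x4f,0x98,0xe3,0x9b,0x77}
#1 dst[0x0c+5] := {0x2a,0x76,0xc5,0x2b,0xc2}
#2 dst[0x16+3] := {0xc5,0x2b,0xc2}
#3 dst[0x0d+3] := {0xe3,0x9b,0xc5}
query mem[0x0f]=0xc5, mem[0x10]=0xc2, mem[0x0e]=0x9b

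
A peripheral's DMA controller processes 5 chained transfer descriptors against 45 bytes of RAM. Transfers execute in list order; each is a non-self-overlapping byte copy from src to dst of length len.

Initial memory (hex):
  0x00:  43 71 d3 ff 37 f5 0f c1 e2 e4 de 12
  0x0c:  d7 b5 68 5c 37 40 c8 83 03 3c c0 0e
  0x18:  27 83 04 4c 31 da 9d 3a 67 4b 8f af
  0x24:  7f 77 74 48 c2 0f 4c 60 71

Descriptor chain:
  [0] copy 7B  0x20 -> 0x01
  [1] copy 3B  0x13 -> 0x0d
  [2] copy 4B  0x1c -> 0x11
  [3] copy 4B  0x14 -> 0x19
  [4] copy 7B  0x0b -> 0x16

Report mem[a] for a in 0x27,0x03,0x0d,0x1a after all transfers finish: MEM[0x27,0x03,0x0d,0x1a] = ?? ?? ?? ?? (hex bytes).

[0] 0x20->0x01 len=7 : 67 4b 8f af 7f 77 74
[1] 0x13->0x0d len=3 : 83 03 3c
[2] 0x1c->0x11 len=4 : 31 da 9d 3a
[3] 0x14->0x19 len=4 : 3a 3c c0 0e
[4] 0x0b->0x16 len=7 : 12 d7 83 03 3c 37 31
query mem[0x27]=0x48, mem[0x03]=0x8f, mem[0x0d]=0x83, mem[0x1a]=0x3c

MEM[0x27,0x03,0x0d,0x1a] = 48 8f 83 3c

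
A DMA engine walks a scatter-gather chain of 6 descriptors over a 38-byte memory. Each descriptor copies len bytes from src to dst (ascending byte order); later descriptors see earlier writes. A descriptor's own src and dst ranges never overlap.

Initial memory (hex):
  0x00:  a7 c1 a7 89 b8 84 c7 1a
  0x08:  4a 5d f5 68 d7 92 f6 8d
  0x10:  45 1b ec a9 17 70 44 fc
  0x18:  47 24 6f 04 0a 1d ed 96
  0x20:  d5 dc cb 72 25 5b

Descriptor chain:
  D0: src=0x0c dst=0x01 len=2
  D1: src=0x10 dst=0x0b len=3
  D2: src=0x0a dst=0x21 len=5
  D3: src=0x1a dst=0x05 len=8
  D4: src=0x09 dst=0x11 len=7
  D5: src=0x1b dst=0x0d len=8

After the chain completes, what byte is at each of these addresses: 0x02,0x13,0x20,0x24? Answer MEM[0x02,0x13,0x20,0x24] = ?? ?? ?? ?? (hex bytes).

  after D0: wrote 2B at 0x01 = d792
  after D1: wrote 3B at 0x0b = 451bec
  after D2: wrote 5B at 0x21 = f5451becf6
  after D3: wrote 8B at 0x05 = 6f040a1ded96d5f5
  after D4: wrote 7B at 0x11 = ed96d5f5ecf68d
  after D5: wrote 8B at 0x0d = 040a1ded96d5f545
query mem[0x02]=0x92, mem[0x13]=0xf5, mem[0x20]=0xd5, mem[0x24]=0xec

MEM[0x02,0x13,0x20,0x24] = 92 f5 d5 ec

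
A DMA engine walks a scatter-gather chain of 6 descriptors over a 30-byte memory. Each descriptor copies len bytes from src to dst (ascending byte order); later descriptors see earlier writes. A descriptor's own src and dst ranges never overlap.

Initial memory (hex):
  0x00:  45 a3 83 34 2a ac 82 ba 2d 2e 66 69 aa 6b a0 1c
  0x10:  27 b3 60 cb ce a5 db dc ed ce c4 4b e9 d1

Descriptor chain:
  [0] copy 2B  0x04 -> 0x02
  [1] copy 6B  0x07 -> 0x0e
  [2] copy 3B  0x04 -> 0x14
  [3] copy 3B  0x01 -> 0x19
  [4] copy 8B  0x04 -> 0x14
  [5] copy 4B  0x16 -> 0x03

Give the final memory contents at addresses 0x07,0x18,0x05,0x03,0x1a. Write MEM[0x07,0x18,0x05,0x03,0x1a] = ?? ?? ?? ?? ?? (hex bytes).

[0] 0x04->0x02 len=2 : 2a ac
[1] 0x07->0x0e len=6 : ba 2d 2e 66 69 aa
[2] 0x04->0x14 len=3 : 2a ac 82
[3] 0x01->0x19 len=3 : a3 2a ac
[4] 0x04->0x14 len=8 : 2a ac 82 ba 2d 2e 66 69
[5] 0x16->0x03 len=4 : 82 ba 2d 2e
query mem[0x07]=0xba, mem[0x18]=0x2d, mem[0x05]=0x2d, mem[0x03]=0x82, mem[0x1a]=0x66

MEM[0x07,0x18,0x05,0x03,0x1a] = ba 2d 2d 82 66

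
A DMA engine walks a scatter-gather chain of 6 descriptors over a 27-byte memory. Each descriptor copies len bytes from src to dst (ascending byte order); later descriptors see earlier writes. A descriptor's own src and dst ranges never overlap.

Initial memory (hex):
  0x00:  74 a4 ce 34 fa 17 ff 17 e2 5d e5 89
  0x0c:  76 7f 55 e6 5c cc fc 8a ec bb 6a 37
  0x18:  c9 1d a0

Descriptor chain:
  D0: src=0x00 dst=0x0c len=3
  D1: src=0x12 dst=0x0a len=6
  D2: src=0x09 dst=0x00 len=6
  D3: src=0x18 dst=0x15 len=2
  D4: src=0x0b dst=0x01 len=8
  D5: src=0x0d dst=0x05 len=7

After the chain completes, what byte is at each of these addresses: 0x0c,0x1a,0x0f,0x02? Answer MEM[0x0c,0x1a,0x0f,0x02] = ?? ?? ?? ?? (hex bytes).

[0] 0x00->0x0c len=3 : 74 a4 ce
[1] 0x12->0x0a len=6 : fc 8a ec bb 6a 37
[2] 0x09->0x00 len=6 : 5d fc 8a ec bb 6a
[3] 0x18->0x15 len=2 : c9 1d
[4] 0x0b->0x01 len=8 : 8a ec bb 6a 37 5c cc fc
[5] 0x0d->0x05 len=7 : bb 6a 37 5c cc fc 8a
query mem[0x0c]=0xec, mem[0x1a]=0xa0, mem[0x0f]=0x37, mem[0x02]=0xec

MEM[0x0c,0x1a,0x0f,0x02] = ec a0 37 ec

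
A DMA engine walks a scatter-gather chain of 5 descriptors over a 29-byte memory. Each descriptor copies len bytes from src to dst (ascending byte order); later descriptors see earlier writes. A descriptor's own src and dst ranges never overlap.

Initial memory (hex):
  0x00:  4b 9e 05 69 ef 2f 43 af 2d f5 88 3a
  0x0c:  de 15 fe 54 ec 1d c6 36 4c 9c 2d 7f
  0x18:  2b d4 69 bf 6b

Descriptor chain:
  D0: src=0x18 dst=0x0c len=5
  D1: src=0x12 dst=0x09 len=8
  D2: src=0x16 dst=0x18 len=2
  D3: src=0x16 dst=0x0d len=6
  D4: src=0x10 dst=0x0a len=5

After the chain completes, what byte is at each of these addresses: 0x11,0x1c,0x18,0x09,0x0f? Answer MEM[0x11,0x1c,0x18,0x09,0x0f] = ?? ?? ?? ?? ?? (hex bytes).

  after D0: wrote 5B at 0x0c = 2bd469bf6b
  after D1: wrote 8B at 0x09 = c6364c9c2d7f2bd4
  after D2: wrote 2B at 0x18 = 2d7f
  after D3: wrote 6B at 0x0d = 2d7f2d7f69bf
  after D4: wrote 5B at 0x0a = 7f69bf364c
query mem[0x11]=0x69, mem[0x1c]=0x6b, mem[0x18]=0x2d, mem[0x09]=0xc6, mem[0x0f]=0x2d

MEM[0x11,0x1c,0x18,0x09,0x0f] = 69 6b 2d c6 2d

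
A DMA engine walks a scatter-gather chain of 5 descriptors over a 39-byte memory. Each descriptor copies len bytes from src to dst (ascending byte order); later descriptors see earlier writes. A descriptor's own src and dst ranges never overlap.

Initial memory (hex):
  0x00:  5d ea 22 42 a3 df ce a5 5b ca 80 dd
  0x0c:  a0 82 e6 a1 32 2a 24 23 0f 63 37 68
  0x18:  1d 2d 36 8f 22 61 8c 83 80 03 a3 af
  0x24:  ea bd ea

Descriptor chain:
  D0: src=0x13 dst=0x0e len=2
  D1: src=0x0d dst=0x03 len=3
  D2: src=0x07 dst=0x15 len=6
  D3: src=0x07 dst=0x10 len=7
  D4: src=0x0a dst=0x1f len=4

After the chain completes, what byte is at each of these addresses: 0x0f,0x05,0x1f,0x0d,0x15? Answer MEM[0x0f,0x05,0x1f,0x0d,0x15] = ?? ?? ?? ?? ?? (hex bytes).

MEM[0x0f,0x05,0x1f,0x0d,0x15] = 0f 0f 80 82 a0

D0: mem[0x0e..0x0f] <- [23 0f]
D1: mem[0x03..0x05] <- [82 23 0f]
D2: mem[0x15..0x1a] <- [a5 5b ca 80 dd a0]
D3: mem[0x10..0x16] <- [a5 5b ca 80 dd a0 82]
D4: mem[0x1f..0x22] <- [80 dd a0 82]
query mem[0x0f]=0x0f, mem[0x05]=0x0f, mem[0x1f]=0x80, mem[0x0d]=0x82, mem[0x15]=0xa0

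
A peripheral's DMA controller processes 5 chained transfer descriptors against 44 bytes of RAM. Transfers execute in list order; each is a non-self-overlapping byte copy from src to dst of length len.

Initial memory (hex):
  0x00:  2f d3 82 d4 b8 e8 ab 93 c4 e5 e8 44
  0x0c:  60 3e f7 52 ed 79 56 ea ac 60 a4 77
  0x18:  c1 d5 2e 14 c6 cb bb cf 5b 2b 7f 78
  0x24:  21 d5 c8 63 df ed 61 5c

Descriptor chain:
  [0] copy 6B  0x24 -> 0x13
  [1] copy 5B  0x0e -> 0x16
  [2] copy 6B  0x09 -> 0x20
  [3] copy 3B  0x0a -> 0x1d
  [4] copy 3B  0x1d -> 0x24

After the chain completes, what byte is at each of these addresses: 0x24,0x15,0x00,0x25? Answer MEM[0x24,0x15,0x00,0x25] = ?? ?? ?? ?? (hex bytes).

MEM[0x24,0x15,0x00,0x25] = e8 c8 2f 44

  after D0: wrote 6B at 0x13 = 21d5c863dfed
  after D1: wrote 5B at 0x16 = f752ed7956
  after D2: wrote 6B at 0x20 = e5e844603ef7
  after D3: wrote 3B at 0x1d = e84460
  after D4: wrote 3B at 0x24 = e84460
query mem[0x24]=0xe8, mem[0x15]=0xc8, mem[0x00]=0x2f, mem[0x25]=0x44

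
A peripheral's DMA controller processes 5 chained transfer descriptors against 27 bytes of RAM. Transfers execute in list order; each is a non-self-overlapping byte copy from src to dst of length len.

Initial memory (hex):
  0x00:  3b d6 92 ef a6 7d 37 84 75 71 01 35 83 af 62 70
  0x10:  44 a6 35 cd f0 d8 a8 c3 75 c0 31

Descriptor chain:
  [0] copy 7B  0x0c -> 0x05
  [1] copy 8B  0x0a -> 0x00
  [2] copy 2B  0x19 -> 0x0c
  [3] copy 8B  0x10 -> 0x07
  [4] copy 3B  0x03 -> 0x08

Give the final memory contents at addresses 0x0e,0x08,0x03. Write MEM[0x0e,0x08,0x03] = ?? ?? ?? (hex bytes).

MEM[0x0e,0x08,0x03] = c3 af af

#0 dst[0x05+7] := {0x83,0xaf,0x62,0x70,0x44,0xa6,0x35}
#1 dst[0x00+8] := {0xa6,0x35,0x83,0xaf,0x62,0x70,0x44,0xa6}
#2 dst[0x0c+2] := {0xc0,0x31}
#3 dst[0x07+8] := {0x44,0xa6,0x35,0xcd,0xf0,0xd8,0xa8,0xc3}
#4 dst[0x08+3] := {0xaf,0x62,0x70}
query mem[0x0e]=0xc3, mem[0x08]=0xaf, mem[0x03]=0xaf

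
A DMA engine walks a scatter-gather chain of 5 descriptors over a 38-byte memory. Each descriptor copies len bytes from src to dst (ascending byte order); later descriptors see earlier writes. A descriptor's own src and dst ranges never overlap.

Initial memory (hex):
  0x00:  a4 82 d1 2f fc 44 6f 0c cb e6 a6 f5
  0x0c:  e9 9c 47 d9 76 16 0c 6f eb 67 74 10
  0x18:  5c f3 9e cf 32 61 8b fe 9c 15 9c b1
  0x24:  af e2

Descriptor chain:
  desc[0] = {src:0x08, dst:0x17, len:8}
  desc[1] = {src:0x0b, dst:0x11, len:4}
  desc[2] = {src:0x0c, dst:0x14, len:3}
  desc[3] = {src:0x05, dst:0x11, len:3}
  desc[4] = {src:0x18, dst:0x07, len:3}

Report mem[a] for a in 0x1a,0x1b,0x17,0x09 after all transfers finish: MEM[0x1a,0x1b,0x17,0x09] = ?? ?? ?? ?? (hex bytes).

#0 dst[0x17+8] := {0xcb,0xe6,0xa6,0xf5,0xe9,0x9c,0x47,0xd9}
#1 dst[0x11+4] := {0xf5,0xe9,0x9c,0x47}
#2 dst[0x14+3] := {0xe9,0x9c,0x47}
#3 dst[0x11+3] := {0x44,0x6f,0x0c}
#4 dst[0x07+3] := {0xe6,0xa6,0xf5}
query mem[0x1a]=0xf5, mem[0x1b]=0xe9, mem[0x17]=0xcb, mem[0x09]=0xf5

MEM[0x1a,0x1b,0x17,0x09] = f5 e9 cb f5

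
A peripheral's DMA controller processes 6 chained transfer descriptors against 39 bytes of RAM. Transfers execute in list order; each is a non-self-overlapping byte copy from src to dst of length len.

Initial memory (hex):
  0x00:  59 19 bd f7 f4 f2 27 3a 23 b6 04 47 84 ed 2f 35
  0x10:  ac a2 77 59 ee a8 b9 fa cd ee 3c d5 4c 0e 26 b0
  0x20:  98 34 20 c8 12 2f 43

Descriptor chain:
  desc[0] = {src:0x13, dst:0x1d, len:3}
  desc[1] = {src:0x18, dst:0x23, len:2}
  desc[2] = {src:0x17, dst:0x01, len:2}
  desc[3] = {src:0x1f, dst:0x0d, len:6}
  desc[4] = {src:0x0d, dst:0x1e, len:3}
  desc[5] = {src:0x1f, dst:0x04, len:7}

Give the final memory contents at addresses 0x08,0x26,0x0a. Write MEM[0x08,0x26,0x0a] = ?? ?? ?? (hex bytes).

  after D0: wrote 3B at 0x1d = 59eea8
  after D1: wrote 2B at 0x23 = cdee
  after D2: wrote 2B at 0x01 = facd
  after D3: wrote 6B at 0x0d = a8983420cdee
  after D4: wrote 3B at 0x1e = a89834
  after D5: wrote 7B at 0x04 = 98343420cdee2f
query mem[0x08]=0xcd, mem[0x26]=0x43, mem[0x0a]=0x2f

MEM[0x08,0x26,0x0a] = cd 43 2f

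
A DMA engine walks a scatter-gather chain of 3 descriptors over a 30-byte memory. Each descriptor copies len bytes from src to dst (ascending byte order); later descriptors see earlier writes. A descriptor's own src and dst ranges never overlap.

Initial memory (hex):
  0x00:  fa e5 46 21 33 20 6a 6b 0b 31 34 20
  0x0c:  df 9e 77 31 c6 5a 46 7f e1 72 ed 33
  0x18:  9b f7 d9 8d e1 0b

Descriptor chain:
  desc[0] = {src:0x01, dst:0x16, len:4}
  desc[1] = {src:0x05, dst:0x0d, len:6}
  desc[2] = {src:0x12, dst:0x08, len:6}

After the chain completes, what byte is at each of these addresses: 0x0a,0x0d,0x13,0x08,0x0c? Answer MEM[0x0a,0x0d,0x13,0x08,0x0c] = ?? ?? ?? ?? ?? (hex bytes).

[0] 0x01->0x16 len=4 : e5 46 21 33
[1] 0x05->0x0d len=6 : 20 6a 6b 0b 31 34
[2] 0x12->0x08 len=6 : 34 7f e1 72 e5 46
query mem[0x0a]=0xe1, mem[0x0d]=0x46, mem[0x13]=0x7f, mem[0x08]=0x34, mem[0x0c]=0xe5

MEM[0x0a,0x0d,0x13,0x08,0x0c] = e1 46 7f 34 e5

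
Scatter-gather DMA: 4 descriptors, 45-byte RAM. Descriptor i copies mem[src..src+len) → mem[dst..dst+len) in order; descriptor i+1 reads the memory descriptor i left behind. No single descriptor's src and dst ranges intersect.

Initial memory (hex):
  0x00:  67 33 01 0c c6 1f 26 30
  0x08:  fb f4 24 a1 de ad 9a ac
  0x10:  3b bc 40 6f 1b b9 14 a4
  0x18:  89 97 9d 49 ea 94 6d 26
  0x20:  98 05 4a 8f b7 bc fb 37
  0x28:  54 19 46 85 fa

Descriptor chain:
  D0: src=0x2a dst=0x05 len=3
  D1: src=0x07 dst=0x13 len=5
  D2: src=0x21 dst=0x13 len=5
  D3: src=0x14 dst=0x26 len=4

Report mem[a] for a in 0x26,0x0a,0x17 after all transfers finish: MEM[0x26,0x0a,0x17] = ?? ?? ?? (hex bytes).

MEM[0x26,0x0a,0x17] = 4a 24 bc

  after D0: wrote 3B at 0x05 = 4685fa
  after D1: wrote 5B at 0x13 = fafbf424a1
  after D2: wrote 5B at 0x13 = 054a8fb7bc
  after D3: wrote 4B at 0x26 = 4a8fb7bc
query mem[0x26]=0x4a, mem[0x0a]=0x24, mem[0x17]=0xbc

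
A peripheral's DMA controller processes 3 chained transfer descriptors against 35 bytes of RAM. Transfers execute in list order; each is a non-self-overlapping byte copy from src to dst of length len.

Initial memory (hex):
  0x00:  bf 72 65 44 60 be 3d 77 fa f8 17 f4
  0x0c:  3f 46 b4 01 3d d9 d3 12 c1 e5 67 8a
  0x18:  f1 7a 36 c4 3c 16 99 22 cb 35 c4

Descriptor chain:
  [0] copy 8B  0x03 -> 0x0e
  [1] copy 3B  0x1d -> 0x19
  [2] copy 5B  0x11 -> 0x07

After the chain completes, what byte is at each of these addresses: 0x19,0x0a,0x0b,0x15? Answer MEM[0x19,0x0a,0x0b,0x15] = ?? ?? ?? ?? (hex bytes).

D0: mem[0x0e..0x15] <- [44 60 be 3d 77 fa f8 17]
D1: mem[0x19..0x1b] <- [16 99 22]
D2: mem[0x07..0x0b] <- [3d 77 fa f8 17]
query mem[0x19]=0x16, mem[0x0a]=0xf8, mem[0x0b]=0x17, mem[0x15]=0x17

MEM[0x19,0x0a,0x0b,0x15] = 16 f8 17 17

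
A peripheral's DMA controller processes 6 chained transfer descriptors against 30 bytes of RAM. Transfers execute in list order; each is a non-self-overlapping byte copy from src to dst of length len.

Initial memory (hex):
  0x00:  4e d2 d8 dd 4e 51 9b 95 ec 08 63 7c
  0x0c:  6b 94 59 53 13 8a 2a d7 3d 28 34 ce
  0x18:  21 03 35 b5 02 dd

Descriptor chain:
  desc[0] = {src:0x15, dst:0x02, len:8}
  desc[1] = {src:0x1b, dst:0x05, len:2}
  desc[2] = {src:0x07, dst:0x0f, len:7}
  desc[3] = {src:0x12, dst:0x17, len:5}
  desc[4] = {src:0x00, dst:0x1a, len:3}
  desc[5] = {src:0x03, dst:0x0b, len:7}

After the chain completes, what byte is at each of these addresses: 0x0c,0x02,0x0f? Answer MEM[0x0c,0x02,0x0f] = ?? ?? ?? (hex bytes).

MEM[0x0c,0x02,0x0f] = ce 28 35

[0] 0x15->0x02 len=8 : 28 34 ce 21 03 35 b5 02
[1] 0x1b->0x05 len=2 : b5 02
[2] 0x07->0x0f len=7 : 35 b5 02 63 7c 6b 94
[3] 0x12->0x17 len=5 : 63 7c 6b 94 34
[4] 0x00->0x1a len=3 : 4e d2 28
[5] 0x03->0x0b len=7 : 34 ce b5 02 35 b5 02
query mem[0x0c]=0xce, mem[0x02]=0x28, mem[0x0f]=0x35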